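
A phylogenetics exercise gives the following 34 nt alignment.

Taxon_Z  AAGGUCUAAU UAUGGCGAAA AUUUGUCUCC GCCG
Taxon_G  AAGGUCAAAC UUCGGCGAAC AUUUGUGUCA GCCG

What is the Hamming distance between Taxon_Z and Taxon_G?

7

The sequences differ at positions 7 (U/A), 10 (U/C), 12 (A/U), 13 (U/C), 20 (A/C), 27 (C/G), 30 (C/A).
That gives 7 mismatches out of 34 aligned sites, so the Hamming distance is 7.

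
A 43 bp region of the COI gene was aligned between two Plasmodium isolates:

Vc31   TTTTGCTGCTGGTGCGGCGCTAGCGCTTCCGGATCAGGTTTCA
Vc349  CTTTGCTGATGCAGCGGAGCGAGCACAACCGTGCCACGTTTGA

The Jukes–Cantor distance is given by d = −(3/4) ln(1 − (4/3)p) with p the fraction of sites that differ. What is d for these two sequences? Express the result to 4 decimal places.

The sequences differ at positions 1 (T/C), 9 (C/A), 12 (G/C), 13 (T/A), 18 (C/A), 21 (T/G), 25 (G/A), 27 (T/A), 28 (T/A), 32 (G/T), 33 (A/G), 34 (T/C), 37 (G/C), 42 (C/G).
p = 14/43 = 0.325581.
d = −0.75 · ln(1 − (4/3)·0.325581) = −0.75 · ln(0.565892) = −0.75 · (-0.569352) = 0.4270.

0.4270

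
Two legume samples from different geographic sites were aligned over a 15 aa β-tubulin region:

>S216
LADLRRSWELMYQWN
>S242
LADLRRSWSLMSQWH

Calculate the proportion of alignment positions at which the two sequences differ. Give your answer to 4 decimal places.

Mismatches occur at site 9 (E/S), site 12 (Y/S), site 15 (N/H).
There are 3 differences over 15 sites, so p = 3/15 = 0.2000.

0.2000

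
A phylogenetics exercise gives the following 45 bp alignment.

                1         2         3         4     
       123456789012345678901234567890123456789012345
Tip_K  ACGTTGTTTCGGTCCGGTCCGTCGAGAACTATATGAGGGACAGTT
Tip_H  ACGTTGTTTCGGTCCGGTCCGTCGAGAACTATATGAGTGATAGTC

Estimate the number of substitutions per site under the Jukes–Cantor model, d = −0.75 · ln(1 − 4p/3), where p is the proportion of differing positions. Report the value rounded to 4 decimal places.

0.0698

The sequences differ at positions 38 (G/T), 41 (C/T), 45 (T/C).
p = 3/45 = 0.066667.
d = −0.75 · ln(1 − (4/3)·0.066667) = −0.75 · ln(0.911111) = −0.75 · (-0.093091) = 0.0698.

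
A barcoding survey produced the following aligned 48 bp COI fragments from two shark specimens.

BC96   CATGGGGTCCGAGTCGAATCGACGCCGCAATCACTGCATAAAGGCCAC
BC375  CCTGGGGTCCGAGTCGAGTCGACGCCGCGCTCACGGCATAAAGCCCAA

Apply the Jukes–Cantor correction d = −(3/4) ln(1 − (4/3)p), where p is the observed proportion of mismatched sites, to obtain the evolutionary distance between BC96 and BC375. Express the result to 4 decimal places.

Differing sites — 2:A/C; 18:A/G; 29:A/G; 30:A/C; 35:T/G; 44:G/C; 48:C/A.
p = 7/48 = 0.145833.
d = −0.75 · ln(1 − (4/3)·0.145833) = −0.75 · ln(0.805556) = −0.75 · (-0.216223) = 0.1622.

0.1622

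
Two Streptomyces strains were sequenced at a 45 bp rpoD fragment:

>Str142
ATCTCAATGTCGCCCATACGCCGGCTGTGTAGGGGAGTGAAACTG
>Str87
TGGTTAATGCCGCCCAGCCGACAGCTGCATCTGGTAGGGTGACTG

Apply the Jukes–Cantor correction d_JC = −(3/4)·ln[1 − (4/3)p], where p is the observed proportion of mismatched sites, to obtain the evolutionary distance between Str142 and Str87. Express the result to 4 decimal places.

0.5254

Differing sites — 1:A/T; 2:T/G; 3:C/G; 5:C/T; 10:T/C; 17:T/G; 18:A/C; 21:C/A; 23:G/A; 28:T/C; 29:G/A; 31:A/C; 32:G/T; 35:G/T; 38:T/G; 40:A/T; 41:A/G.
p = 17/45 = 0.377778.
d = −0.75 · ln(1 − (4/3)·0.377778) = −0.75 · ln(0.496296) = −0.75 · (-0.700583) = 0.5254.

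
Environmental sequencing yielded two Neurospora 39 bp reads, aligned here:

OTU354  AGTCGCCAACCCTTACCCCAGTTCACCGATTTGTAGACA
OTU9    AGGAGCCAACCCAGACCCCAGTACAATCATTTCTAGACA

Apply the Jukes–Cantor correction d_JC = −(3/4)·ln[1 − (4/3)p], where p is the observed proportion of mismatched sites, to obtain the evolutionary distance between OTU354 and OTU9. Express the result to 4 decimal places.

Differing sites — 3:T/G; 4:C/A; 13:T/A; 14:T/G; 23:T/A; 26:C/A; 27:C/T; 28:G/C; 33:G/C.
p = 9/39 = 0.230769.
d = −0.75 · ln(1 − (4/3)·0.230769) = −0.75 · ln(0.692308) = −0.75 · (-0.367724) = 0.2758.

0.2758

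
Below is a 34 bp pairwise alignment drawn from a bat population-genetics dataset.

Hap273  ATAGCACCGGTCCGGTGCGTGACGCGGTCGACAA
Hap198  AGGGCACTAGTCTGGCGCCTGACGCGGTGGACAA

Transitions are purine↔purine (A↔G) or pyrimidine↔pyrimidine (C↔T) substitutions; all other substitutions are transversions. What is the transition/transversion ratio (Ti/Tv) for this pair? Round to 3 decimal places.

The sequences differ at positions 2 (T/G, transversion), 3 (A/G, transition), 8 (C/T, transition), 9 (G/A, transition), 13 (C/T, transition), 16 (T/C, transition), 19 (G/C, transversion), 29 (C/G, transversion).
Of the 8 differences, 5 transitions and 3 transversions, so Ti/Tv = 5/3 = 1.667.

1.667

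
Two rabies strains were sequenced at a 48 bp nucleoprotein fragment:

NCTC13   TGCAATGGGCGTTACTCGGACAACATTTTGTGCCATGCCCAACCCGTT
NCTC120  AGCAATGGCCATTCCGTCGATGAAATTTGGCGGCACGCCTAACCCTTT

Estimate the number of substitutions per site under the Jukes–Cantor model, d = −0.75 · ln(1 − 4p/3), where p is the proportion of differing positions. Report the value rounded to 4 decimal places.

Differing sites — 1:T/A; 9:G/C; 11:G/A; 14:A/C; 16:T/G; 17:C/T; 18:G/C; 21:C/T; 22:A/G; 24:C/A; 29:T/G; 31:T/C; 33:C/G; 36:T/C; 40:C/T; 46:G/T.
p = 16/48 = 0.333333.
d = −0.75 · ln(1 − (4/3)·0.333333) = −0.75 · ln(0.555556) = −0.75 · (-0.587786) = 0.4408.

0.4408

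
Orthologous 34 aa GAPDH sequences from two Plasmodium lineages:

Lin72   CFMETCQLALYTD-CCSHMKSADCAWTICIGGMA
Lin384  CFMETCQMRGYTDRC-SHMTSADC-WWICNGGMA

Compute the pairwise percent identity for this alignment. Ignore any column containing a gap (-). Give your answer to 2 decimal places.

80.65%

Excluding the 3 gap columns leaves 31 comparable sites.
Mismatches occur at site 8 (L/M), site 9 (A/R), site 10 (L/G), site 20 (K/T), site 27 (T/W), site 30 (I/N).
25 of the 31 comparable sites match, so the percent identity is 25/31 × 100 = 80.65%.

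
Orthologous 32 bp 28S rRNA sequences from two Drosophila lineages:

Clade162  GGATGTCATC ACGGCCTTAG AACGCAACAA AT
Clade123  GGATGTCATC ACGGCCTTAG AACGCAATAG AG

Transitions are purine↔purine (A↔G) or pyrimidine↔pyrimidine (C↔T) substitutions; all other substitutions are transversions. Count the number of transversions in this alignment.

The sequences differ at positions 28 (C/T, transition), 30 (A/G, transition), 32 (T/G, transversion).
Of the 3 differences, 2 transitions and 1 transversion, so the answer is 1.

1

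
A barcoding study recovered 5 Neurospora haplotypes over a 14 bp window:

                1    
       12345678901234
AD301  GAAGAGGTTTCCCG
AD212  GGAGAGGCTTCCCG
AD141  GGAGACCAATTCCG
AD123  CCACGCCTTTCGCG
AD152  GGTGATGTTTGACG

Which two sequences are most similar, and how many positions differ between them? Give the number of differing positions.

2

Pairwise Hamming distances:
  AD301 vs AD212: 2
  AD301 vs AD141: 6
  AD301 vs AD123: 7
  AD301 vs AD152: 5
  AD212 vs AD141: 5
  AD212 vs AD123: 8
  AD212 vs AD152: 5
  AD141 vs AD123: 8
  AD141 vs AD152: 7
  AD123 vs AD152: 9
The smallest is 2, between AD301 and AD212.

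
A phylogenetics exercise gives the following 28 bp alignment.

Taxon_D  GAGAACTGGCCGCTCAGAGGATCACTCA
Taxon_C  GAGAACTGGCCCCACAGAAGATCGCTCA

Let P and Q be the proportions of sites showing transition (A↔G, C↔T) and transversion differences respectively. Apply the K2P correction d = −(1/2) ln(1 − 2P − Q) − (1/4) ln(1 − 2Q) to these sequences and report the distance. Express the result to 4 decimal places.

Mismatches occur at site 12 (G↔C, transversion), site 14 (T↔A, transversion), site 19 (G↔A, transition), site 24 (A↔G, transition).
Of the 4 differences, 2 transitions and 2 transversions over 28 sites: P = 2/28 = 0.071429, Q = 2/28 = 0.071429.
d = −0.5·ln(0.785713) − 0.25·ln(0.857142) = −0.5·(-0.241164) − 0.25·(-0.154152) = 0.1591.

0.1591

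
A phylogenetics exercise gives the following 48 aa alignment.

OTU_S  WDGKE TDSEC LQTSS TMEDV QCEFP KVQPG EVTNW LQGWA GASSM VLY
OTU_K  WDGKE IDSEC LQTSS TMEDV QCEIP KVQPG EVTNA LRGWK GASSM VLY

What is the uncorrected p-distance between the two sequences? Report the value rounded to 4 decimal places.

0.1042

The sequences differ at positions 6 (T/I), 24 (F/I), 35 (W/A), 37 (Q/R), 40 (A/K).
There are 5 differences over 48 sites, so p = 5/48 = 0.1042.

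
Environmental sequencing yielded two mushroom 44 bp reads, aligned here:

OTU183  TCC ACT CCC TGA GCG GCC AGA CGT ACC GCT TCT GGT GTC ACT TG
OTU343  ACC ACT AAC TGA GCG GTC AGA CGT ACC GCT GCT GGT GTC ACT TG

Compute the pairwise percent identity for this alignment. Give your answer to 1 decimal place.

88.6%

The sequences differ at positions 1 (T/A), 7 (C/A), 8 (C/A), 17 (C/T), 31 (T/G).
39 of the 44 sites match, so the percent identity is 39/44 × 100 = 88.6%.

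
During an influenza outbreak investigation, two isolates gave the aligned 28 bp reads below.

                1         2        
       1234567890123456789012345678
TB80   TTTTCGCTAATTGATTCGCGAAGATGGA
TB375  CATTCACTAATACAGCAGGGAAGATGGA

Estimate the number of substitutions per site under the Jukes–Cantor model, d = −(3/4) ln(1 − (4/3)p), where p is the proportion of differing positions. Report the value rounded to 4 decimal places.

Differing sites — 1:T/C; 2:T/A; 6:G/A; 12:T/A; 13:G/C; 15:T/G; 16:T/C; 17:C/A; 19:C/G.
p = 9/28 = 0.321429.
d = −0.75 · ln(1 − (4/3)·0.321429) = −0.75 · ln(0.571428) = −0.75 · (-0.559617) = 0.4197.

0.4197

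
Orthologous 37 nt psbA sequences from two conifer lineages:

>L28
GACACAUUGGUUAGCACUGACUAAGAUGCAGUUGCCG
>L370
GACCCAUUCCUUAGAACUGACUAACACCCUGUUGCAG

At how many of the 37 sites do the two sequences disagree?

9

Mismatches occur at site 4 (A→C), site 9 (G→C), site 10 (G→C), site 15 (C→A), site 25 (G→C), site 27 (U→C), site 28 (G→C), site 30 (A→U), site 36 (C→A).
That gives 9 mismatches out of 37 aligned sites, so the Hamming distance is 9.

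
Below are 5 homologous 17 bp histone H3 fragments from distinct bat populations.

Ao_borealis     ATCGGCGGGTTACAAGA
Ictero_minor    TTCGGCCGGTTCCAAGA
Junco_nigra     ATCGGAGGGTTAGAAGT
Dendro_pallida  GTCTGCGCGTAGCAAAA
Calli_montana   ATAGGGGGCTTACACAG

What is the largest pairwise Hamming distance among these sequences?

10

Pairwise Hamming distances:
  Ao_borealis vs Ictero_minor: 3
  Ao_borealis vs Junco_nigra: 3
  Ao_borealis vs Dendro_pallida: 6
  Ao_borealis vs Calli_montana: 6
  Ictero_minor vs Junco_nigra: 6
  Ictero_minor vs Dendro_pallida: 7
  Ictero_minor vs Calli_montana: 9
  Junco_nigra vs Dendro_pallida: 9
  Junco_nigra vs Calli_montana: 7
  Dendro_pallida vs Calli_montana: 10
The largest is 10, between Dendro_pallida and Calli_montana.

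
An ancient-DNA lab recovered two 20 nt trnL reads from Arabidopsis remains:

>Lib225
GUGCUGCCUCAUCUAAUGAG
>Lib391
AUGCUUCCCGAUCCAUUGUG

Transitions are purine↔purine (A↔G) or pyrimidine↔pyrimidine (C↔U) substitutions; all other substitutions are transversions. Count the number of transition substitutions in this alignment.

3

The sequences differ at positions 1 (G/A, transition), 6 (G/U, transversion), 9 (U/C, transition), 10 (C/G, transversion), 14 (U/C, transition), 16 (A/U, transversion), 19 (A/U, transversion).
Of the 7 differences, 3 transitions and 4 transversions, so the answer is 3.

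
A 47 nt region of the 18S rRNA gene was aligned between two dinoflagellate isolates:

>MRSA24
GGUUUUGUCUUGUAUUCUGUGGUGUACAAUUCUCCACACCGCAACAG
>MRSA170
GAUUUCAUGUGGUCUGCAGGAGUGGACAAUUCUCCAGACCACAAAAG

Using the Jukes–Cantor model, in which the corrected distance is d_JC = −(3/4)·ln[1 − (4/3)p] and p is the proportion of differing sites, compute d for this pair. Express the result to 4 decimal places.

Differing sites — 2:G/A; 6:U/C; 7:G/A; 9:C/G; 11:U/G; 14:A/C; 16:U/G; 18:U/A; 20:U/G; 21:G/A; 25:U/G; 37:C/G; 41:G/A; 45:C/A.
p = 14/47 = 0.297872.
d = −0.75 · ln(1 − (4/3)·0.297872) = −0.75 · ln(0.602837) = −0.75 · (-0.506108) = 0.3796.

0.3796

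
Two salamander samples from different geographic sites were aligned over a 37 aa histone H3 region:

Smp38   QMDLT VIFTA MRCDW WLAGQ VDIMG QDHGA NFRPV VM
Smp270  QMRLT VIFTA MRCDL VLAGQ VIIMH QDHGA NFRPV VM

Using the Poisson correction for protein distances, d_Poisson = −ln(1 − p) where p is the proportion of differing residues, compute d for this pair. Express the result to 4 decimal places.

Mismatches occur at site 3 (D/R), site 15 (W/L), site 16 (W/V), site 22 (D/I), site 25 (G/H).
p = 5/37 = 0.135135.
d = −ln(1 − 0.135135) = −ln(0.864865) = 0.1452.

0.1452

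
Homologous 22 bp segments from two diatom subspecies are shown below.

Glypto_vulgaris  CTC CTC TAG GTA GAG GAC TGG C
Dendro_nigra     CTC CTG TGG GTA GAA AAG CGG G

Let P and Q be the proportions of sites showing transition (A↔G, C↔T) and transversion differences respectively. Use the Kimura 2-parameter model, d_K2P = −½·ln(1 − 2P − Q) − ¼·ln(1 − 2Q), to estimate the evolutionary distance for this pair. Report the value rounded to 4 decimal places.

Mismatches occur at site 6 (C/G, transversion), site 8 (A/G, transition), site 15 (G/A, transition), site 16 (G/A, transition), site 18 (C/G, transversion), site 19 (T/C, transition), site 22 (C/G, transversion).
Of the 7 differences, 4 transitions and 3 transversions over 22 sites: P = 4/22 = 0.181818, Q = 3/22 = 0.136364.
d = −0.5·ln(0.500000) − 0.25·ln(0.727272) = −0.5·(-0.693147) − 0.25·(-0.318455) = 0.4262.

0.4262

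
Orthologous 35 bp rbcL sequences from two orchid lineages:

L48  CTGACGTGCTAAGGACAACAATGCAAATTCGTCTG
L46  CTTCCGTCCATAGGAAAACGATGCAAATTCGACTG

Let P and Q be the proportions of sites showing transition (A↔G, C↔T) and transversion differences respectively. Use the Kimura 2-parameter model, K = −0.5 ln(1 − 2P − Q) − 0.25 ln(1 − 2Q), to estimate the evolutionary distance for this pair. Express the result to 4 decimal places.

0.2763

The sequences differ at positions 3 (G/T, transversion), 4 (A/C, transversion), 8 (G/C, transversion), 10 (T/A, transversion), 11 (A/T, transversion), 16 (C/A, transversion), 20 (A/G, transition), 32 (T/A, transversion).
Of the 8 differences, 1 transition and 7 transversions over 35 sites: P = 1/35 = 0.028571, Q = 7/35 = 0.200000.
d = −0.5·ln(0.742858) − 0.25·ln(0.600000) = −0.5·(-0.297250) − 0.25·(-0.510826) = 0.2763.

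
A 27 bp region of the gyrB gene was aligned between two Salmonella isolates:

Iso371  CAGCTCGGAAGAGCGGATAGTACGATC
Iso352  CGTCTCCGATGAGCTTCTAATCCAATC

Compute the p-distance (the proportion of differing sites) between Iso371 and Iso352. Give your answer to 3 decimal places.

The sequences differ at positions 2 (A/G), 3 (G/T), 7 (G/C), 10 (A/T), 15 (G/T), 16 (G/T), 17 (A/C), 20 (G/A), 22 (A/C), 24 (G/A).
There are 10 differences over 27 sites, so p = 10/27 = 0.370.

0.370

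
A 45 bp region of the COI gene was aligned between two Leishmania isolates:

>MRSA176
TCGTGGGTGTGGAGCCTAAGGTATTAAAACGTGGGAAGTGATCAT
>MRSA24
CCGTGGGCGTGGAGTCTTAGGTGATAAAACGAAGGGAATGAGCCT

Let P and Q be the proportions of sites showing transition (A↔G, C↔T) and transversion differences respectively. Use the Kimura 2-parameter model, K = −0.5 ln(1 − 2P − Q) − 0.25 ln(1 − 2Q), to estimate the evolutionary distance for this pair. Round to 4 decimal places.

0.3371

The sequences differ at positions 1 (T/C, transition), 8 (T/C, transition), 15 (C/T, transition), 18 (A/T, transversion), 23 (A/G, transition), 24 (T/A, transversion), 32 (T/A, transversion), 33 (G/A, transition), 36 (A/G, transition), 38 (G/A, transition), 42 (T/G, transversion), 44 (A/C, transversion).
Of the 12 differences, 7 transitions and 5 transversions over 45 sites: P = 7/45 = 0.155556, Q = 5/45 = 0.111111.
d = −0.5·ln(0.577777) − 0.25·ln(0.777778) = −0.5·(-0.548567) − 0.25·(-0.251314) = 0.3371.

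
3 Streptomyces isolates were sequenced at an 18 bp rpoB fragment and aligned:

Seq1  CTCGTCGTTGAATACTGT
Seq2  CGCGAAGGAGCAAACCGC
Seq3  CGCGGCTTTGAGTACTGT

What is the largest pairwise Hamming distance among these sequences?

10

Pairwise Hamming distances:
  Seq1 vs Seq2: 9
  Seq1 vs Seq3: 4
  Seq2 vs Seq3: 10
The largest is 10, between Seq2 and Seq3.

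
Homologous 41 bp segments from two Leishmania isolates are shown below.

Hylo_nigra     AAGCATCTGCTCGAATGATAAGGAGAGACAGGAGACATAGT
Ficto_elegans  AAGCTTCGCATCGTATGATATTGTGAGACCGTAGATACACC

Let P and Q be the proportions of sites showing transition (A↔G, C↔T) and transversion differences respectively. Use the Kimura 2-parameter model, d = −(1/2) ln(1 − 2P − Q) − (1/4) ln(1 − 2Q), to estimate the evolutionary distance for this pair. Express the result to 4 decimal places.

0.4600

Differing sites — 5:A/T (Tv); 8:T/G (Tv); 9:G/C (Tv); 10:C/A (Tv); 14:A/T (Tv); 21:A/T (Tv); 22:G/T (Tv); 24:A/T (Tv); 30:A/C (Tv); 32:G/T (Tv); 36:C/T (Ti); 38:T/C (Ti); 40:G/C (Tv); 41:T/C (Ti).
Of the 14 differences, 3 transitions and 11 transversions over 41 sites: P = 3/41 = 0.073171, Q = 11/41 = 0.268293.
d = −0.5·ln(0.585365) − 0.25·ln(0.463414) = −0.5·(-0.535520) − 0.25·(-0.769134) = 0.4600.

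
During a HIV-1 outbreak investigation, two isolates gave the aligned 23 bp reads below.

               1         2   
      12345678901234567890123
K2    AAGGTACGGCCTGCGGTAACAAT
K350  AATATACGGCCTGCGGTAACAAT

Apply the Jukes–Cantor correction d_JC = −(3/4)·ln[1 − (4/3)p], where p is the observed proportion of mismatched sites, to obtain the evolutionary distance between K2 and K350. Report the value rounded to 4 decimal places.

0.0924

The sequences differ at positions 3 (G/T), 4 (G/A).
p = 2/23 = 0.086957.
d = −0.75 · ln(1 − (4/3)·0.086957) = −0.75 · ln(0.884057) = −0.75 · (-0.123234) = 0.0924.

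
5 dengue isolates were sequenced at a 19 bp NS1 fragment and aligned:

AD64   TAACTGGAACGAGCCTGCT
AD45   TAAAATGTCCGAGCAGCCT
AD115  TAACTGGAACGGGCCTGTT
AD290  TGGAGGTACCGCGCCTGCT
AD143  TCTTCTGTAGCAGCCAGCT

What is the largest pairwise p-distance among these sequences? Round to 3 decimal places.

Pairwise Hamming distances:
  AD64 vs AD45: 8
  AD64 vs AD115: 2
  AD64 vs AD290: 7
  AD64 vs AD143: 9
  AD45 vs AD115: 10
  AD45 vs AD290: 10
  AD45 vs AD143: 10
  AD115 vs AD290: 8
  AD115 vs AD143: 11
  AD290 vs AD143: 12
The largest is 12 mismatches, between AD290 and AD143; p = 12/19 = 0.632.

0.632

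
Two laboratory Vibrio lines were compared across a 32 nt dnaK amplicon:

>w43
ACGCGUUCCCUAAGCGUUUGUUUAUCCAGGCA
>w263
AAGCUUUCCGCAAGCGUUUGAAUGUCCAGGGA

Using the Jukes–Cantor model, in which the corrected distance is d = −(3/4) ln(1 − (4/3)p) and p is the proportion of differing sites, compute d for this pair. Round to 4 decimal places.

Mismatches occur at site 2 (C→A), site 5 (G→U), site 10 (C→G), site 11 (U→C), site 21 (U→A), site 22 (U→A), site 24 (A→G), site 31 (C→G).
p = 8/32 = 0.250000.
d = −0.75 · ln(1 − (4/3)·0.250000) = −0.75 · ln(0.666667) = −0.75 · (-0.405465) = 0.3041.

0.3041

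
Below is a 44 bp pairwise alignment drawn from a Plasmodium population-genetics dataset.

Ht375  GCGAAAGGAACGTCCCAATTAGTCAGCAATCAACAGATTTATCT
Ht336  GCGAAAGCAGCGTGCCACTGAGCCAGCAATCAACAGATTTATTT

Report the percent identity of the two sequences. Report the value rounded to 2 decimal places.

84.09%

Differing sites — 8:G/C; 10:A/G; 14:C/G; 18:A/C; 20:T/G; 23:T/C; 43:C/T.
37 of the 44 sites match, so the percent identity is 37/44 × 100 = 84.09%.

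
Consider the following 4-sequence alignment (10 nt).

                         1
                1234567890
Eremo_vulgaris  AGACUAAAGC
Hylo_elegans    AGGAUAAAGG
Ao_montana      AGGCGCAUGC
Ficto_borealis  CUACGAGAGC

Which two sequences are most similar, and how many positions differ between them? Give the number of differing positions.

Pairwise Hamming distances:
  Eremo_vulgaris vs Hylo_elegans: 3
  Eremo_vulgaris vs Ao_montana: 4
  Eremo_vulgaris vs Ficto_borealis: 4
  Hylo_elegans vs Ao_montana: 5
  Hylo_elegans vs Ficto_borealis: 7
  Ao_montana vs Ficto_borealis: 6
The smallest is 3, between Eremo_vulgaris and Hylo_elegans.

3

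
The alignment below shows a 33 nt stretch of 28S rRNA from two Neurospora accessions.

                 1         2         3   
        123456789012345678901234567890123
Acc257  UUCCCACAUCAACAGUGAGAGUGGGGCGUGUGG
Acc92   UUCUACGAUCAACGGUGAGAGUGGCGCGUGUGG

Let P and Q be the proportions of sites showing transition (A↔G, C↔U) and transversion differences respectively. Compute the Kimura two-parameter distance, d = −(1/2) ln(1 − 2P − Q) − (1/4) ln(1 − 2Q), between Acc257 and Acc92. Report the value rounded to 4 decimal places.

Differing sites — 4:C/U (Ti); 5:C/A (Tv); 6:A/C (Tv); 7:C/G (Tv); 14:A/G (Ti); 25:G/C (Tv).
Of the 6 differences, 2 transitions and 4 transversions over 33 sites: P = 2/33 = 0.060606, Q = 4/33 = 0.121212.
d = −0.5·ln(0.757576) − 0.25·ln(0.757576) = −0.5·(-0.277631) − 0.25·(-0.277631) = 0.2082.

0.2082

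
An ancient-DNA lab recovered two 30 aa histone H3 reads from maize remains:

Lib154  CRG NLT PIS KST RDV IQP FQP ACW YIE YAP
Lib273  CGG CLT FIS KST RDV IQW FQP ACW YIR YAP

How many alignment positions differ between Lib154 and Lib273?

Mismatches occur at site 2 (R→G), site 4 (N→C), site 7 (P→F), site 18 (P→W), site 27 (E→R).
That gives 5 mismatches out of 30 aligned sites, so the Hamming distance is 5.

5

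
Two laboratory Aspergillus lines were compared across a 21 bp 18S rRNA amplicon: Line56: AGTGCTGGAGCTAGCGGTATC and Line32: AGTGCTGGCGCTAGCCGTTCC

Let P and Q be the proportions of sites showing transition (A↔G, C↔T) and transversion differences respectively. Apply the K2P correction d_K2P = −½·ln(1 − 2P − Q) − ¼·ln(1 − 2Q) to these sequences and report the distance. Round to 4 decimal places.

Mismatches occur at site 9 (A→C, transversion), site 16 (G→C, transversion), site 19 (A→T, transversion), site 20 (T→C, transition).
Of the 4 differences, 1 transition and 3 transversions over 21 sites: P = 1/21 = 0.047619, Q = 3/21 = 0.142857.
d = −0.5·ln(0.761905) − 0.25·ln(0.714286) = −0.5·(-0.271933) − 0.25·(-0.336472) = 0.2201.

0.2201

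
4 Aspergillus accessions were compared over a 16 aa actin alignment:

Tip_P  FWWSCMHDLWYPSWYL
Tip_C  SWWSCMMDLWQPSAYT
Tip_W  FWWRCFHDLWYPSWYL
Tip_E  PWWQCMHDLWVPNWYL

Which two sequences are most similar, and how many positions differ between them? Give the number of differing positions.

2

Pairwise Hamming distances:
  Tip_P vs Tip_C: 5
  Tip_P vs Tip_W: 2
  Tip_P vs Tip_E: 4
  Tip_C vs Tip_W: 7
  Tip_C vs Tip_E: 7
  Tip_W vs Tip_E: 5
The smallest is 2, between Tip_P and Tip_W.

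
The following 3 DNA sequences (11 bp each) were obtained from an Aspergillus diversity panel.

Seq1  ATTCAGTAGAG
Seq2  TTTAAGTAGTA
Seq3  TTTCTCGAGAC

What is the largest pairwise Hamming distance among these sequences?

Pairwise Hamming distances:
  Seq1 vs Seq2: 4
  Seq1 vs Seq3: 5
  Seq2 vs Seq3: 6
The largest is 6, between Seq2 and Seq3.

6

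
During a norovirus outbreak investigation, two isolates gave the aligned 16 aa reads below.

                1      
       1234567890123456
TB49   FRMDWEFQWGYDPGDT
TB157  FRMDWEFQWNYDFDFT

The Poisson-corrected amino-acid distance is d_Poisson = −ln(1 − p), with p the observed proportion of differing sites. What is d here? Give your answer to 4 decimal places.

Differing sites — 10:G/N; 13:P/F; 14:G/D; 15:D/F.
p = 4/16 = 0.250000.
d = −ln(1 − 0.250000) = −ln(0.750000) = 0.2877.

0.2877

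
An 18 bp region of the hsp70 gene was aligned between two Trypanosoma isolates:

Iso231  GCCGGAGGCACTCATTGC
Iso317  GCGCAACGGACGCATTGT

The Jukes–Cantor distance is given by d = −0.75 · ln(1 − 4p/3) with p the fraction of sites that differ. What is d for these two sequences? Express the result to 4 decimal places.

0.5482

Differing sites — 3:C/G; 4:G/C; 5:G/A; 7:G/C; 9:C/G; 12:T/G; 18:C/T.
p = 7/18 = 0.388889.
d = −0.75 · ln(1 − (4/3)·0.388889) = −0.75 · ln(0.481481) = −0.75 · (-0.730889) = 0.5482.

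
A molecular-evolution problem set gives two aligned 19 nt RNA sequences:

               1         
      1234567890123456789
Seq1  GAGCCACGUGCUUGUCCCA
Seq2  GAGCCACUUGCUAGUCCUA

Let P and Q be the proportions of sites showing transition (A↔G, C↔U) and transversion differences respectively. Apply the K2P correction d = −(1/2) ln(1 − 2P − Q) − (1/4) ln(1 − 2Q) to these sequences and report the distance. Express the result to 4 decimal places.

0.1773

Differing sites — 8:G/U (Tv); 13:U/A (Tv); 18:C/U (Ti).
Of the 3 differences, 1 transition and 2 transversions over 19 sites: P = 1/19 = 0.052632, Q = 2/19 = 0.105263.
d = −0.5·ln(0.789473) − 0.25·ln(0.789474) = −0.5·(-0.236390) − 0.25·(-0.236388) = 0.1773.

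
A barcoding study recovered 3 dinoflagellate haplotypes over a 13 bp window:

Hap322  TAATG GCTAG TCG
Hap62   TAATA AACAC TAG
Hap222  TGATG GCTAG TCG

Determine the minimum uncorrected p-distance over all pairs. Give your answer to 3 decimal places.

0.077

Pairwise Hamming distances:
  Hap322 vs Hap62: 6
  Hap322 vs Hap222: 1
  Hap62 vs Hap222: 7
The smallest is 1 mismatch, between Hap322 and Hap222; p = 1/13 = 0.077.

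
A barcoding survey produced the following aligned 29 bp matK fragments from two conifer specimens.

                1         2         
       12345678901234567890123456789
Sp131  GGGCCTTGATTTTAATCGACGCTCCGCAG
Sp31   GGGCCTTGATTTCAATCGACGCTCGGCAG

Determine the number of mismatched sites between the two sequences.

Differing sites — 13:T/C; 25:C/G.
That gives 2 mismatches out of 29 aligned sites, so the Hamming distance is 2.

2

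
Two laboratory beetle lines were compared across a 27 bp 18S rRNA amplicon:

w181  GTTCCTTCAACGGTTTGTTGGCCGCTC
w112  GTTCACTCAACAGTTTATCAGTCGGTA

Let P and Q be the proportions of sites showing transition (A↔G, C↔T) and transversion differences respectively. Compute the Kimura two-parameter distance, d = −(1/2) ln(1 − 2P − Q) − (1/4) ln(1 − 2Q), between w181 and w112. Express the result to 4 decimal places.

0.4683

Mismatches occur at site 5 (C→A, transversion), site 6 (T→C, transition), site 12 (G→A, transition), site 17 (G→A, transition), site 19 (T→C, transition), site 20 (G→A, transition), site 22 (C→T, transition), site 25 (C→G, transversion), site 27 (C→A, transversion).
Of the 9 differences, 6 transitions and 3 transversions over 27 sites: P = 6/27 = 0.222222, Q = 3/27 = 0.111111.
d = −0.5·ln(0.444445) − 0.25·ln(0.777778) = −0.5·(-0.810929) − 0.25·(-0.251314) = 0.4683.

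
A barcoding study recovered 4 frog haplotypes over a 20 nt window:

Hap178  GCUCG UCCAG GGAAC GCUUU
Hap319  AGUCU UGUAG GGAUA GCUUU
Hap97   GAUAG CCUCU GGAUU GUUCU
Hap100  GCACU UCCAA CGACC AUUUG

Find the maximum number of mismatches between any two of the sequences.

Pairwise Hamming distances:
  Hap178 vs Hap319: 7
  Hap178 vs Hap97: 10
  Hap178 vs Hap100: 8
  Hap319 vs Hap97: 11
  Hap319 vs Hap100: 12
  Hap97 vs Hap100: 14
The largest is 14, between Hap97 and Hap100.

14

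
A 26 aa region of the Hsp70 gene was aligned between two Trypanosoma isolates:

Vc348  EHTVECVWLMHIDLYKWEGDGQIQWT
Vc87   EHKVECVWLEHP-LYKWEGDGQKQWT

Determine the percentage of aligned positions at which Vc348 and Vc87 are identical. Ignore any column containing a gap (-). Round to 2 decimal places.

Excluding the 1 gap column leaves 25 comparable sites.
Differing sites — 3:T/K; 10:M/E; 12:I/P; 23:I/K.
21 of the 25 comparable sites match, so the percent identity is 21/25 × 100 = 84.00%.

84.00%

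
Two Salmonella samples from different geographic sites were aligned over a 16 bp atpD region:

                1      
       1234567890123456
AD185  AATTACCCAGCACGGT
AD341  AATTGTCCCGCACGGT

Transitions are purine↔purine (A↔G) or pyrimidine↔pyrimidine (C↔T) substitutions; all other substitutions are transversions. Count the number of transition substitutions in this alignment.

Differing sites — 5:A/G (Ti); 6:C/T (Ti); 9:A/C (Tv).
Of the 3 differences, 2 transitions and 1 transversion, so the answer is 2.

2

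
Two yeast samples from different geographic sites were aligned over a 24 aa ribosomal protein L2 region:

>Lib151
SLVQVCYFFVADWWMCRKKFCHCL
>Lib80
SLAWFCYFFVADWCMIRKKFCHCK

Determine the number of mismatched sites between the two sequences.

6

The sequences differ at positions 3 (V/A), 4 (Q/W), 5 (V/F), 14 (W/C), 16 (C/I), 24 (L/K).
That gives 6 mismatches out of 24 aligned sites, so the Hamming distance is 6.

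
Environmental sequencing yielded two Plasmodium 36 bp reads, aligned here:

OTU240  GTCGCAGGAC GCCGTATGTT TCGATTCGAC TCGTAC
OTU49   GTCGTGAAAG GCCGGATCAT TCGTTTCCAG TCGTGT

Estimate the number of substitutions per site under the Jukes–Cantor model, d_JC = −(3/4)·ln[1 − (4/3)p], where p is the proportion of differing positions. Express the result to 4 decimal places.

0.4926

Differing sites — 5:C/T; 6:A/G; 7:G/A; 8:G/A; 10:C/G; 15:T/G; 18:G/C; 19:T/A; 24:A/T; 28:G/C; 30:C/G; 35:A/G; 36:C/T.
p = 13/36 = 0.361111.
d = −0.75 · ln(1 − (4/3)·0.361111) = −0.75 · ln(0.518519) = −0.75 · (-0.656779) = 0.4926.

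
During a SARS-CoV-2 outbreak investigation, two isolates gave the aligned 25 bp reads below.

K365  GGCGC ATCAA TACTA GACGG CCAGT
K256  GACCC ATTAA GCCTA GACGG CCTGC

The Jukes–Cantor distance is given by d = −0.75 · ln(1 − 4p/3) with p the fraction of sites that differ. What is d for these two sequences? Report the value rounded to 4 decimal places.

0.3505

Differing sites — 2:G/A; 4:G/C; 8:C/T; 11:T/G; 12:A/C; 23:A/T; 25:T/C.
p = 7/25 = 0.280000.
d = −0.75 · ln(1 − (4/3)·0.280000) = −0.75 · ln(0.626667) = −0.75 · (-0.467340) = 0.3505.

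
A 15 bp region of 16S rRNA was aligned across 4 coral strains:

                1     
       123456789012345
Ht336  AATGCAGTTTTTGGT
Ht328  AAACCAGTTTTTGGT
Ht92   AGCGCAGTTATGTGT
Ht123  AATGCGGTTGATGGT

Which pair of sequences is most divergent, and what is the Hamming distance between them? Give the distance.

Pairwise Hamming distances:
  Ht336 vs Ht328: 2
  Ht336 vs Ht92: 5
  Ht336 vs Ht123: 3
  Ht328 vs Ht92: 6
  Ht328 vs Ht123: 5
  Ht92 vs Ht123: 7
The largest is 7, between Ht92 and Ht123.

7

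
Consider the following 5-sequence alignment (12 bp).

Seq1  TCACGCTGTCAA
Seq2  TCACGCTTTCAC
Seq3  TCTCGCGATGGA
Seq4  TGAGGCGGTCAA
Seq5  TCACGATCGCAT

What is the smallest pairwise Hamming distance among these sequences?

2

Pairwise Hamming distances:
  Seq1 vs Seq2: 2
  Seq1 vs Seq3: 5
  Seq1 vs Seq4: 3
  Seq1 vs Seq5: 4
  Seq2 vs Seq3: 6
  Seq2 vs Seq4: 5
  Seq2 vs Seq5: 4
  Seq3 vs Seq4: 6
  Seq3 vs Seq5: 8
  Seq4 vs Seq5: 7
The smallest is 2, between Seq1 and Seq2.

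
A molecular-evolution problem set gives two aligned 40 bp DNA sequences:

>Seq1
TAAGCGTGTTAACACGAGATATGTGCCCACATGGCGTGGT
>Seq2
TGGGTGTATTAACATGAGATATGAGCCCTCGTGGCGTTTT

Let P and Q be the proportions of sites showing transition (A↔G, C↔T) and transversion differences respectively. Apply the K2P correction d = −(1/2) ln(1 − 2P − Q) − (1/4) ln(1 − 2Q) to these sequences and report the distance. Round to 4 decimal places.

Differing sites — 2:A/G (Ti); 3:A/G (Ti); 5:C/T (Ti); 8:G/A (Ti); 15:C/T (Ti); 24:T/A (Tv); 29:A/T (Tv); 31:A/G (Ti); 38:G/T (Tv); 39:G/T (Tv).
Of the 10 differences, 6 transitions and 4 transversions over 40 sites: P = 6/40 = 0.150000, Q = 4/40 = 0.100000.
d = −0.5·ln(0.600000) − 0.25·ln(0.800000) = −0.5·(-0.510826) − 0.25·(-0.223144) = 0.3112.

0.3112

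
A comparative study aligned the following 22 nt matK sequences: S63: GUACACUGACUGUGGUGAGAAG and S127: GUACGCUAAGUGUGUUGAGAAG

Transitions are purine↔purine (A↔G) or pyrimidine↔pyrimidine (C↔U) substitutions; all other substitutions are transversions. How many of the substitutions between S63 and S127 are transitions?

2

Mismatches occur at site 5 (A↔G, transition), site 8 (G↔A, transition), site 10 (C↔G, transversion), site 15 (G↔U, transversion).
Of the 4 differences, 2 transitions and 2 transversions, so the answer is 2.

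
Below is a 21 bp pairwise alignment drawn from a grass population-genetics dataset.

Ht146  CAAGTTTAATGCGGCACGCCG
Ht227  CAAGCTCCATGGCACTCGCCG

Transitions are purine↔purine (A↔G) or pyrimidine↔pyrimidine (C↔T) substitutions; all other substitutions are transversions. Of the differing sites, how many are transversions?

4

The sequences differ at positions 5 (T/C, transition), 7 (T/C, transition), 8 (A/C, transversion), 12 (C/G, transversion), 13 (G/C, transversion), 14 (G/A, transition), 16 (A/T, transversion).
Of the 7 differences, 3 transitions and 4 transversions, so the answer is 4.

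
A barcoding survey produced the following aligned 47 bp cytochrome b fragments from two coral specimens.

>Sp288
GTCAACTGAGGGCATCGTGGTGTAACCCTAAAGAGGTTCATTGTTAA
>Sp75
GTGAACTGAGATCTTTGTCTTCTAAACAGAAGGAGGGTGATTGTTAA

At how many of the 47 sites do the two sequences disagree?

Differing sites — 3:C/G; 11:G/A; 12:G/T; 14:A/T; 16:C/T; 19:G/C; 20:G/T; 22:G/C; 26:C/A; 28:C/A; 29:T/G; 32:A/G; 37:T/G; 39:C/G.
That gives 14 mismatches out of 47 aligned sites, so the Hamming distance is 14.

14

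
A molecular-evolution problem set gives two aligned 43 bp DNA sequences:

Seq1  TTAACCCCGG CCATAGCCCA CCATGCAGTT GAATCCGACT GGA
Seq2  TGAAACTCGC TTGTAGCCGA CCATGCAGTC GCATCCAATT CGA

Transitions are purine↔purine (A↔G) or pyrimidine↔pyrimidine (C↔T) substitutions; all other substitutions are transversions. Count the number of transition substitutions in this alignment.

Mismatches occur at site 2 (T→G, transversion), site 5 (C→A, transversion), site 7 (C→T, transition), site 10 (G→C, transversion), site 11 (C→T, transition), site 12 (C→T, transition), site 13 (A→G, transition), site 19 (C→G, transversion), site 30 (T→C, transition), site 32 (A→C, transversion), site 37 (G→A, transition), site 39 (C→T, transition), site 41 (G→C, transversion).
Of the 13 differences, 7 transitions and 6 transversions, so the answer is 7.

7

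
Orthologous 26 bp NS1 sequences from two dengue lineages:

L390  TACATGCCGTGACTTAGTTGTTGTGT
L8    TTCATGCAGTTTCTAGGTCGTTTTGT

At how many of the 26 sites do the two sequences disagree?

The sequences differ at positions 2 (A/T), 8 (C/A), 11 (G/T), 12 (A/T), 15 (T/A), 16 (A/G), 19 (T/C), 23 (G/T).
That gives 8 mismatches out of 26 aligned sites, so the Hamming distance is 8.

8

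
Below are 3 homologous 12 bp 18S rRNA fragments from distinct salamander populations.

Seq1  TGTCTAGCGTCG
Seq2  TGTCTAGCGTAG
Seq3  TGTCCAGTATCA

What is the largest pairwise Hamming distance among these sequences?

Pairwise Hamming distances:
  Seq1 vs Seq2: 1
  Seq1 vs Seq3: 4
  Seq2 vs Seq3: 5
The largest is 5, between Seq2 and Seq3.

5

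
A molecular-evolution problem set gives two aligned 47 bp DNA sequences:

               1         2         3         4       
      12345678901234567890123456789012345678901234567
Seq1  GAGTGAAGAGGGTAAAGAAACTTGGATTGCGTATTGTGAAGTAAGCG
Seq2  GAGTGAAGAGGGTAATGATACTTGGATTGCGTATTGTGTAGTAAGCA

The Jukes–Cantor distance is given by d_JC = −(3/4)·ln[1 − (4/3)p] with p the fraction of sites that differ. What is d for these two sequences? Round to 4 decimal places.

0.0903

Mismatches occur at site 16 (A↔T), site 19 (A↔T), site 39 (A↔T), site 47 (G↔A).
p = 4/47 = 0.085106.
d = −0.75 · ln(1 − (4/3)·0.085106) = −0.75 · ln(0.886525) = −0.75 · (-0.120446) = 0.0903.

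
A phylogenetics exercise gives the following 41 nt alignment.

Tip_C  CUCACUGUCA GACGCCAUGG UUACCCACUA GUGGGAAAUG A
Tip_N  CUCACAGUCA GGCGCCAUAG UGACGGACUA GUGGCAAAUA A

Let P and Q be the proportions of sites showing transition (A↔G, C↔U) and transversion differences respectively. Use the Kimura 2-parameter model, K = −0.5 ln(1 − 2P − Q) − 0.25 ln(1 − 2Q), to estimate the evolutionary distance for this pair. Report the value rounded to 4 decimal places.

The sequences differ at positions 6 (U/A, transversion), 12 (A/G, transition), 19 (G/A, transition), 22 (U/G, transversion), 25 (C/G, transversion), 26 (C/G, transversion), 35 (G/C, transversion), 40 (G/A, transition).
Of the 8 differences, 3 transitions and 5 transversions over 41 sites: P = 3/41 = 0.073171, Q = 5/41 = 0.121951.
d = −0.5·ln(0.731707) − 0.25·ln(0.756098) = −0.5·(-0.312375) − 0.25·(-0.279584) = 0.2261.

0.2261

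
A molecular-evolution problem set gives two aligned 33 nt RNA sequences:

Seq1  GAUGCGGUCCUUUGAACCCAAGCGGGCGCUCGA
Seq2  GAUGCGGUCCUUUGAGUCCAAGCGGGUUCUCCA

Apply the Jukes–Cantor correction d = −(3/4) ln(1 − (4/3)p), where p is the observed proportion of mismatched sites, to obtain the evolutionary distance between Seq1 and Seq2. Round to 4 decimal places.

0.1693

Mismatches occur at site 16 (A/G), site 17 (C/U), site 27 (C/U), site 28 (G/U), site 32 (G/C).
p = 5/33 = 0.151515.
d = −0.75 · ln(1 − (4/3)·0.151515) = −0.75 · ln(0.797980) = −0.75 · (-0.225672) = 0.1693.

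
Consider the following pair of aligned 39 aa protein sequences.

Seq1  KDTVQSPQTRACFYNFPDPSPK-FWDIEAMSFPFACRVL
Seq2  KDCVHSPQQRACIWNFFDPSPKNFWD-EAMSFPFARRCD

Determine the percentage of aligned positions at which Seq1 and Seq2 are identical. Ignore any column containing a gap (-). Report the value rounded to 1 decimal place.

Excluding the 2 gap columns leaves 37 comparable sites.
Mismatches occur at site 3 (T↔C), site 5 (Q↔H), site 9 (T↔Q), site 13 (F↔I), site 14 (Y↔W), site 17 (P↔F), site 36 (C↔R), site 38 (V↔C), site 39 (L↔D).
28 of the 37 comparable sites match, so the percent identity is 28/37 × 100 = 75.7%.

75.7%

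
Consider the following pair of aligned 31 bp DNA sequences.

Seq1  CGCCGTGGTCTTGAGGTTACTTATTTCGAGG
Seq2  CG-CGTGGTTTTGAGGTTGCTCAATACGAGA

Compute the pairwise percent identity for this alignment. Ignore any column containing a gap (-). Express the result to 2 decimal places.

Excluding the 1 gap column leaves 30 comparable sites.
Differing sites — 10:C/T; 19:A/G; 22:T/C; 24:T/A; 26:T/A; 31:G/A.
24 of the 30 comparable sites match, so the percent identity is 24/30 × 100 = 80.00%.

80.00%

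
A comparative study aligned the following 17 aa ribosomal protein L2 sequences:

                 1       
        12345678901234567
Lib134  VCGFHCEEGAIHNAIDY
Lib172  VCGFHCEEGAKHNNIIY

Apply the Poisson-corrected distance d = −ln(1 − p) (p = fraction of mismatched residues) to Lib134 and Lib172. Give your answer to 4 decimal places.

0.1942

The sequences differ at positions 11 (I/K), 14 (A/N), 16 (D/I).
p = 3/17 = 0.176471.
d = −ln(1 − 0.176471) = −ln(0.823529) = 0.1942.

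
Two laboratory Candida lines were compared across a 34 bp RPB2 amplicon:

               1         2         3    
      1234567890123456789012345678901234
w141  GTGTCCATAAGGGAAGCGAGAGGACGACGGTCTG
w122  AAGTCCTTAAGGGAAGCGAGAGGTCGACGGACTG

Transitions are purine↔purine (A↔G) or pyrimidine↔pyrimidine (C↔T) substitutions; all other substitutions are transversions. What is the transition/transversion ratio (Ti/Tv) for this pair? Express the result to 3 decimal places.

Mismatches occur at site 1 (G→A, transition), site 2 (T→A, transversion), site 7 (A→T, transversion), site 24 (A→T, transversion), site 31 (T→A, transversion).
Of the 5 differences, 1 transition and 4 transversions, so Ti/Tv = 1/4 = 0.250.

0.250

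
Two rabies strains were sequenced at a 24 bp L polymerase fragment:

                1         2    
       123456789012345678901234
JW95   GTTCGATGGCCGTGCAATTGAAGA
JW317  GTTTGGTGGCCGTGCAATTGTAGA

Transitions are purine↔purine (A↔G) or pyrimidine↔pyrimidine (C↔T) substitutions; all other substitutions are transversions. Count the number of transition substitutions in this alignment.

2

Differing sites — 4:C/T (Ti); 6:A/G (Ti); 21:A/T (Tv).
Of the 3 differences, 2 transitions and 1 transversion, so the answer is 2.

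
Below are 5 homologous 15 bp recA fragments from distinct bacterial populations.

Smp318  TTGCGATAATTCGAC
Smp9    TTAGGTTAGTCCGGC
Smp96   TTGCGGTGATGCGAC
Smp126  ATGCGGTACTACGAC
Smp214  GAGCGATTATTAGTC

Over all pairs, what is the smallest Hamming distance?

Pairwise Hamming distances:
  Smp318 vs Smp9: 6
  Smp318 vs Smp96: 3
  Smp318 vs Smp126: 4
  Smp318 vs Smp214: 5
  Smp9 vs Smp96: 7
  Smp9 vs Smp126: 7
  Smp9 vs Smp214: 10
  Smp96 vs Smp126: 4
  Smp96 vs Smp214: 7
  Smp126 vs Smp214: 8
The smallest is 3, between Smp318 and Smp96.

3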